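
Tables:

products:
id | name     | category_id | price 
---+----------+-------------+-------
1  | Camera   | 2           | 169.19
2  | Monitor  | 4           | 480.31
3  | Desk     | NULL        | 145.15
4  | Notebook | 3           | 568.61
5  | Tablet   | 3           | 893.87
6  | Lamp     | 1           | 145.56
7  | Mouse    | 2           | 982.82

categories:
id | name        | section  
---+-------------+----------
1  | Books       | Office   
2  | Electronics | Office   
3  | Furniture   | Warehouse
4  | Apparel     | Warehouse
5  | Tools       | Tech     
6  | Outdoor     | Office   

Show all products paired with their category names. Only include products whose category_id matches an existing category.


INNER JOIN keeps only products rows whose category_id matches an id in categories. Walk through each product:
  - product 1 (Camera): category_id=2 -> matches Electronics
  - product 2 (Monitor): category_id=4 -> matches Apparel
  - product 3 (Desk): category_id=NULL, no match -> dropped
  - product 4 (Notebook): category_id=3 -> matches Furniture
  - product 5 (Tablet): category_id=3 -> matches Furniture
  - product 6 (Lamp): category_id=1 -> matches Books
  - product 7 (Mouse): category_id=2 -> matches Electronics
So 1 of 7 rows is dropped.

SQL:
SELECT a.name, b.name AS category
FROM products a
INNER JOIN categories b ON a.category_id = b.id

Result:
name     | category   
---------+------------
Camera   | Electronics
Monitor  | Apparel    
Notebook | Furniture  
Tablet   | Furniture  
Lamp     | Books      
Mouse    | Electronics


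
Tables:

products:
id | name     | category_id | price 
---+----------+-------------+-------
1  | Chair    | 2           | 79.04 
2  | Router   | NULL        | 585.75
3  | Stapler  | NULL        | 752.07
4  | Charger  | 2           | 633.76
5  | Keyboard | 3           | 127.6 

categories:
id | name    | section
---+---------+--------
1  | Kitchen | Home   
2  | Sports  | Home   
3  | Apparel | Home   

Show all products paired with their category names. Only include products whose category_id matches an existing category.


INNER JOIN keeps only products rows whose category_id matches an id in categories. Walk through each product:
  - product 1 (Chair): category_id=2 -> matches Sports
  - product 2 (Router): category_id=NULL, no match -> dropped
  - product 3 (Stapler): category_id=NULL, no match -> dropped
  - product 4 (Charger): category_id=2 -> matches Sports
  - product 5 (Keyboard): category_id=3 -> matches Apparel
So 2 of 5 rows are dropped.

SQL:
SELECT a.name, b.name AS category
FROM products a
INNER JOIN categories b ON a.category_id = b.id

Result:
name     | category
---------+---------
Chair    | Sports  
Charger  | Sports  
Keyboard | Apparel 


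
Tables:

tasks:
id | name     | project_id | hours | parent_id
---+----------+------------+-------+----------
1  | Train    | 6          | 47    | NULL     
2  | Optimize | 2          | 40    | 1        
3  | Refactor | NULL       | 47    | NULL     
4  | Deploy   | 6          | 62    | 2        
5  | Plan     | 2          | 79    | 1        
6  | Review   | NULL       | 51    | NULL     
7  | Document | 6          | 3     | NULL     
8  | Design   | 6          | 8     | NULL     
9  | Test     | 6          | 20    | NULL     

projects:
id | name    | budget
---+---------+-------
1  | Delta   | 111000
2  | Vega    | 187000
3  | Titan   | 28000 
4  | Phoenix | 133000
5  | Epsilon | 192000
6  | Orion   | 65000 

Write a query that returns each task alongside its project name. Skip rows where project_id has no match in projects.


INNER JOIN keeps only tasks rows whose project_id matches an id in projects. Walk through each task:
  - task 1 (Train): project_id=6 -> matches Orion
  - task 2 (Optimize): project_id=2 -> matches Vega
  - task 3 (Refactor): project_id=NULL, no match -> dropped
  - task 4 (Deploy): project_id=6 -> matches Orion
  - task 5 (Plan): project_id=2 -> matches Vega
  - task 6 (Review): project_id=NULL, no match -> dropped
  - task 7 (Document): project_id=6 -> matches Orion
  - task 8 (Design): project_id=6 -> matches Orion
  - task 9 (Test): project_id=6 -> matches Orion
So 2 of 9 rows are dropped.

SQL:
SELECT a.name, b.name AS project
FROM tasks a
INNER JOIN projects b ON a.project_id = b.id

Result:
name     | project
---------+--------
Train    | Orion  
Optimize | Vega   
Deploy   | Orion  
Plan     | Vega   
Document | Orion  
Design   | Orion  
Test     | Orion  


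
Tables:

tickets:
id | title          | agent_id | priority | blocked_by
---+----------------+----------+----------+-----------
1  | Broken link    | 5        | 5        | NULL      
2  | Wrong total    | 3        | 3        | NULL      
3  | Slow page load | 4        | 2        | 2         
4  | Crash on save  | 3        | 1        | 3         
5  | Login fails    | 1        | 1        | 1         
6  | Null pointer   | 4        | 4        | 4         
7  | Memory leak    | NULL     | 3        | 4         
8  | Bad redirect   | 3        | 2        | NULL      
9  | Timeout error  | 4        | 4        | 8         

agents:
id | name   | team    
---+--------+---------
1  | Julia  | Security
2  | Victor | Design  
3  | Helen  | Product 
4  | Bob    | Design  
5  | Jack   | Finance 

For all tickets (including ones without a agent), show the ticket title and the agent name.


LEFT JOIN keeps every row from tickets (the left table); where agent_id has no match in agents, the agent columns become NULL. Walk through each ticket:
  - ticket 1 (Broken link): agent_id=5 -> matches Jack
  - ticket 2 (Wrong total): agent_id=3 -> matches Helen
  - ticket 3 (Slow page load): agent_id=4 -> matches Bob
  - ticket 4 (Crash on save): agent_id=3 -> matches Helen
  - ticket 5 (Login fails): agent_id=1 -> matches Julia
  - ticket 6 (Null pointer): agent_id=4 -> matches Bob
  - ticket 7 (Memory leak): agent_id=NULL, no match -> kept with NULL
  - ticket 8 (Bad redirect): agent_id=3 -> matches Helen
  - ticket 9 (Timeout error): agent_id=4 -> matches Bob
All 9 rows appear; 1 has NULL agent.

SQL:
SELECT a.title, b.name AS agent
FROM tickets a
LEFT JOIN agents b ON a.agent_id = b.id

Result:
title          | agent
---------------+------
Broken link    | Jack 
Wrong total    | Helen
Slow page load | Bob  
Crash on save  | Helen
Login fails    | Julia
Null pointer   | Bob  
Memory leak    | NULL 
Bad redirect   | Helen
Timeout error  | Bob  


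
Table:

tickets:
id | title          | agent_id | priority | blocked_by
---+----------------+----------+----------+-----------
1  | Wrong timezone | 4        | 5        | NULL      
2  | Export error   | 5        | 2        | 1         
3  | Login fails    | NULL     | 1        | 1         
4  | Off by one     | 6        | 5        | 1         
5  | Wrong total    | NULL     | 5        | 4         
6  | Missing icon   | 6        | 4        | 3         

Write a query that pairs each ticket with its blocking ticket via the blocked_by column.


This is a self-join: tickets is joined to a second copy of itself, matching each row's blocked_by to another row's id. Use LEFT JOIN so rows with blocked_by=NULL are kept.
  - ticket 1 (Wrong timezone): blocked_by=NULL -> NULL
  - ticket 2 (Export error): blocked_by=1 -> Wrong timezone
  - ticket 3 (Login fails): blocked_by=1 -> Wrong timezone
  - ticket 4 (Off by one): blocked_by=1 -> Wrong timezone
  - ticket 5 (Wrong total): blocked_by=4 -> Off by one
  - ticket 6 (Missing icon): blocked_by=3 -> Login fails

SQL:
SELECT a.title AS item, b.title AS blocked_by
FROM tickets a
LEFT JOIN tickets b ON a.blocked_by = b.id

Result:
item           | blocked_by    
---------------+---------------
Wrong timezone | NULL          
Export error   | Wrong timezone
Login fails    | Wrong timezone
Off by one     | Wrong timezone
Wrong total    | Off by one    
Missing icon   | Login fails   


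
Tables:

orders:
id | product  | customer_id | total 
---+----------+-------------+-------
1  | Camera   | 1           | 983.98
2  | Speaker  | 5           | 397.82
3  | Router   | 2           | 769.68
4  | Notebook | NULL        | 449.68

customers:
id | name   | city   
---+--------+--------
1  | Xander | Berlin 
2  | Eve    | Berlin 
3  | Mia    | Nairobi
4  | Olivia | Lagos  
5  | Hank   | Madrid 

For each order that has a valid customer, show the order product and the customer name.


INNER JOIN keeps only orders rows whose customer_id matches an id in customers. Walk through each order:
  - order 1 (Camera): customer_id=1 -> matches Xander
  - order 2 (Speaker): customer_id=5 -> matches Hank
  - order 3 (Router): customer_id=2 -> matches Eve
  - order 4 (Notebook): customer_id=NULL, no match -> dropped
So 1 of 4 rows is dropped.

SQL:
SELECT a.product, b.name AS customer
FROM orders a
INNER JOIN customers b ON a.customer_id = b.id

Result:
product | customer
--------+---------
Camera  | Xander  
Speaker | Hank    
Router  | Eve     


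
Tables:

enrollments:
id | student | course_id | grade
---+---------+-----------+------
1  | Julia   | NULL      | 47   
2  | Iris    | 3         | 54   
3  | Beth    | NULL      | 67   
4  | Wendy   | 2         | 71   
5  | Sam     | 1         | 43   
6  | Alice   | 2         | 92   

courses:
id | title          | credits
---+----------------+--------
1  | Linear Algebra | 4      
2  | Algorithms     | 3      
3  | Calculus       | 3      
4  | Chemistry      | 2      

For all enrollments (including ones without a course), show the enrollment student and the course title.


LEFT JOIN keeps every row from enrollments (the left table); where course_id has no match in courses, the course columns become NULL. Walk through each enrollment:
  - enrollment 1 (Julia): course_id=NULL, no match -> kept with NULL
  - enrollment 2 (Iris): course_id=3 -> matches Calculus
  - enrollment 3 (Beth): course_id=NULL, no match -> kept with NULL
  - enrollment 4 (Wendy): course_id=2 -> matches Algorithms
  - enrollment 5 (Sam): course_id=1 -> matches Linear Algebra
  - enrollment 6 (Alice): course_id=2 -> matches Algorithms
All 6 rows appear; 2 have NULL course.

SQL:
SELECT a.student, b.title AS course
FROM enrollments a
LEFT JOIN courses b ON a.course_id = b.id

Result:
student | course        
--------+---------------
Julia   | NULL          
Iris    | Calculus      
Beth    | NULL          
Wendy   | Algorithms    
Sam     | Linear Algebra
Alice   | Algorithms    


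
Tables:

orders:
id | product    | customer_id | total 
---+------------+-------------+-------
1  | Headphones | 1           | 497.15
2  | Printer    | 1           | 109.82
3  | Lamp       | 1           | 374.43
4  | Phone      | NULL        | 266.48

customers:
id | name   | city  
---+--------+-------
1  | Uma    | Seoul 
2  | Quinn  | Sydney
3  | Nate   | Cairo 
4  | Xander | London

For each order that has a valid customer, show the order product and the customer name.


INNER JOIN keeps only orders rows whose customer_id matches an id in customers. Walk through each order:
  - order 1 (Headphones): customer_id=1 -> matches Uma
  - order 2 (Printer): customer_id=1 -> matches Uma
  - order 3 (Lamp): customer_id=1 -> matches Uma
  - order 4 (Phone): customer_id=NULL, no match -> dropped
So 1 of 4 rows is dropped.

SQL:
SELECT a.product, b.name AS customer
FROM orders a
INNER JOIN customers b ON a.customer_id = b.id

Result:
product    | customer
-----------+---------
Headphones | Uma     
Printer    | Uma     
Lamp       | Uma     


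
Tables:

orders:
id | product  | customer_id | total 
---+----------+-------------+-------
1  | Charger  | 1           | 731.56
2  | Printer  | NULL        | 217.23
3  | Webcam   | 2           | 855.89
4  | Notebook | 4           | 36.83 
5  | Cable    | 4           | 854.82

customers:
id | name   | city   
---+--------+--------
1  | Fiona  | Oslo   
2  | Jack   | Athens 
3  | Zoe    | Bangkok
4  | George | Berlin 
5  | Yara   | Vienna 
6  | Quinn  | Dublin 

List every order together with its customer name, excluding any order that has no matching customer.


INNER JOIN keeps only orders rows whose customer_id matches an id in customers. Walk through each order:
  - order 1 (Charger): customer_id=1 -> matches Fiona
  - order 2 (Printer): customer_id=NULL, no match -> dropped
  - order 3 (Webcam): customer_id=2 -> matches Jack
  - order 4 (Notebook): customer_id=4 -> matches George
  - order 5 (Cable): customer_id=4 -> matches George
So 1 of 5 rows is dropped.

SQL:
SELECT a.product, b.name AS customer
FROM orders a
INNER JOIN customers b ON a.customer_id = b.id

Result:
product  | customer
---------+---------
Charger  | Fiona   
Webcam   | Jack    
Notebook | George  
Cable    | George  


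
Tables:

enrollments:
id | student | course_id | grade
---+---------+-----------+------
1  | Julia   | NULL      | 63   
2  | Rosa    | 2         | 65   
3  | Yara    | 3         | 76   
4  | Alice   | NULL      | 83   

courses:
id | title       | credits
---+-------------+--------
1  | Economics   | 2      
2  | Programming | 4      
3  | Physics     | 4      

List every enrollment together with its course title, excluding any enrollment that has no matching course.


INNER JOIN keeps only enrollments rows whose course_id matches an id in courses. Walk through each enrollment:
  - enrollment 1 (Julia): course_id=NULL, no match -> dropped
  - enrollment 2 (Rosa): course_id=2 -> matches Programming
  - enrollment 3 (Yara): course_id=3 -> matches Physics
  - enrollment 4 (Alice): course_id=NULL, no match -> dropped
So 2 of 4 rows are dropped.

SQL:
SELECT a.student, b.title AS course
FROM enrollments a
INNER JOIN courses b ON a.course_id = b.id

Result:
student | course     
--------+------------
Rosa    | Programming
Yara    | Physics    


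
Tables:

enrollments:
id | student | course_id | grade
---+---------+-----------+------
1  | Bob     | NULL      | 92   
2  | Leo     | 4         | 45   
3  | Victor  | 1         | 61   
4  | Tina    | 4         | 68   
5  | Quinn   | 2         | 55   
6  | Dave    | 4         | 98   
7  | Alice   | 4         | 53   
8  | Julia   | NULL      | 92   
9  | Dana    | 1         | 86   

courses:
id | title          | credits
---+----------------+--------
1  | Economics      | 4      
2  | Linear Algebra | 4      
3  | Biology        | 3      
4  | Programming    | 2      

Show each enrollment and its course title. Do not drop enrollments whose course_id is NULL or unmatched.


LEFT JOIN keeps every row from enrollments (the left table); where course_id has no match in courses, the course columns become NULL. Walk through each enrollment:
  - enrollment 1 (Bob): course_id=NULL, no match -> kept with NULL
  - enrollment 2 (Leo): course_id=4 -> matches Programming
  - enrollment 3 (Victor): course_id=1 -> matches Economics
  - enrollment 4 (Tina): course_id=4 -> matches Programming
  - enrollment 5 (Quinn): course_id=2 -> matches Linear Algebra
  - enrollment 6 (Dave): course_id=4 -> matches Programming
  - enrollment 7 (Alice): course_id=4 -> matches Programming
  - enrollment 8 (Julia): course_id=NULL, no match -> kept with NULL
  - enrollment 9 (Dana): course_id=1 -> matches Economics
All 9 rows appear; 2 have NULL course.

SQL:
SELECT a.student, b.title AS course
FROM enrollments a
LEFT JOIN courses b ON a.course_id = b.id

Result:
student | course        
--------+---------------
Bob     | NULL          
Leo     | Programming   
Victor  | Economics     
Tina    | Programming   
Quinn   | Linear Algebra
Dave    | Programming   
Alice   | Programming   
Julia   | NULL          
Dana    | Economics     


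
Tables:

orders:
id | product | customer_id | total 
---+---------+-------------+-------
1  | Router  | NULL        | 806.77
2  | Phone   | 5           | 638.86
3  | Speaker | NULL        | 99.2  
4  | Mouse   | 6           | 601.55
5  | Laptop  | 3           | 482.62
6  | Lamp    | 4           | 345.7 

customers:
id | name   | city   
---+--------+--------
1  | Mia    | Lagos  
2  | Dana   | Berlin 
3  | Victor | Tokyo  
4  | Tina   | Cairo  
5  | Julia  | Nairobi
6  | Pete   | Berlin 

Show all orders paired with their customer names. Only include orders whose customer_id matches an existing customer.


INNER JOIN keeps only orders rows whose customer_id matches an id in customers. Walk through each order:
  - order 1 (Router): customer_id=NULL, no match -> dropped
  - order 2 (Phone): customer_id=5 -> matches Julia
  - order 3 (Speaker): customer_id=NULL, no match -> dropped
  - order 4 (Mouse): customer_id=6 -> matches Pete
  - order 5 (Laptop): customer_id=3 -> matches Victor
  - order 6 (Lamp): customer_id=4 -> matches Tina
So 2 of 6 rows are dropped.

SQL:
SELECT a.product, b.name AS customer
FROM orders a
INNER JOIN customers b ON a.customer_id = b.id

Result:
product | customer
--------+---------
Phone   | Julia   
Mouse   | Pete    
Laptop  | Victor  
Lamp    | Tina    


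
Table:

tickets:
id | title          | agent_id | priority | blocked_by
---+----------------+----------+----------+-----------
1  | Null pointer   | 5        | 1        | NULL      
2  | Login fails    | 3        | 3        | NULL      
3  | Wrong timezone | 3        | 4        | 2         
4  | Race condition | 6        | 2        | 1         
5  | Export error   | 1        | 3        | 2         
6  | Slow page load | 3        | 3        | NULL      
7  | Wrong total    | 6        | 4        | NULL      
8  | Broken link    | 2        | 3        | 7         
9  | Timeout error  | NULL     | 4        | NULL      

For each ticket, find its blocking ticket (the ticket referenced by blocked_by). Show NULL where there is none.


This is a self-join: tickets is joined to a second copy of itself, matching each row's blocked_by to another row's id. Use LEFT JOIN so rows with blocked_by=NULL are kept.
  - ticket 1 (Null pointer): blocked_by=NULL -> NULL
  - ticket 2 (Login fails): blocked_by=NULL -> NULL
  - ticket 3 (Wrong timezone): blocked_by=2 -> Login fails
  - ticket 4 (Race condition): blocked_by=1 -> Null pointer
  - ticket 5 (Export error): blocked_by=2 -> Login fails
  - ticket 6 (Slow page load): blocked_by=NULL -> NULL
  - ticket 7 (Wrong total): blocked_by=NULL -> NULL
  - ticket 8 (Broken link): blocked_by=7 -> Wrong total
  - ticket 9 (Timeout error): blocked_by=NULL -> NULL

SQL:
SELECT a.title AS item, b.title AS blocked_by
FROM tickets a
LEFT JOIN tickets b ON a.blocked_by = b.id

Result:
item           | blocked_by  
---------------+-------------
Null pointer   | NULL        
Login fails    | NULL        
Wrong timezone | Login fails 
Race condition | Null pointer
Export error   | Login fails 
Slow page load | NULL        
Wrong total    | NULL        
Broken link    | Wrong total 
Timeout error  | NULL        


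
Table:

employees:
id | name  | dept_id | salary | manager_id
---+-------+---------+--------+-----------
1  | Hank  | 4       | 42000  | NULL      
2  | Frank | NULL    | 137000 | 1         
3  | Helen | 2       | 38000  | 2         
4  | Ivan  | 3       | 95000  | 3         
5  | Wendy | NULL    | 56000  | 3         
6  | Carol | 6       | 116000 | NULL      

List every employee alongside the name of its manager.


This is a self-join: employees is joined to a second copy of itself, matching each row's manager_id to another row's id. Use LEFT JOIN so rows with manager_id=NULL are kept.
  - employee 1 (Hank): manager_id=NULL -> NULL
  - employee 2 (Frank): manager_id=1 -> Hank
  - employee 3 (Helen): manager_id=2 -> Frank
  - employee 4 (Ivan): manager_id=3 -> Helen
  - employee 5 (Wendy): manager_id=3 -> Helen
  - employee 6 (Carol): manager_id=NULL -> NULL

SQL:
SELECT a.name AS item, b.name AS manager
FROM employees a
LEFT JOIN employees b ON a.manager_id = b.id

Result:
item  | manager
------+--------
Hank  | NULL   
Frank | Hank   
Helen | Frank  
Ivan  | Helen  
Wendy | Helen  
Carol | NULL   


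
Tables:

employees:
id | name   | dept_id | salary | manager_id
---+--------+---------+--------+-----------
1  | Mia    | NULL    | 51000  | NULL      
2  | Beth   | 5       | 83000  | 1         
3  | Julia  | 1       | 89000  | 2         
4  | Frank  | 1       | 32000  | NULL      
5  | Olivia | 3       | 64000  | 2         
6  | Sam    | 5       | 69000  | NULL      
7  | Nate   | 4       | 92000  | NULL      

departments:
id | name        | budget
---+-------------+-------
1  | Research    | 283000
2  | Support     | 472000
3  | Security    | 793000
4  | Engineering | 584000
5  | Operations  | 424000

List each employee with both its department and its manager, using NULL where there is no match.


Two LEFT JOINs from the same base table employees: one to departments via dept_id, one to employees itself via manager_id. Both are LEFT so every employee is preserved.
Match against departments:
  - employee 1 (Mia): dept_id=NULL, no match -> kept with NULL
  - employee 2 (Beth): dept_id=5 -> matches Operations
  - employee 3 (Julia): dept_id=1 -> matches Research
  - employee 4 (Frank): dept_id=1 -> matches Research
  - employee 5 (Olivia): dept_id=3 -> matches Security
  - employee 6 (Sam): dept_id=5 -> matches Operations
  - employee 7 (Nate): dept_id=4 -> matches Engineering
Match against employees (self):
  - employee 1 (Mia): manager_id=NULL -> NULL
  - employee 2 (Beth): manager_id=1 -> Mia
  - employee 3 (Julia): manager_id=2 -> Beth
  - employee 4 (Frank): manager_id=NULL -> NULL
  - employee 5 (Olivia): manager_id=2 -> Beth
  - employee 6 (Sam): manager_id=NULL -> NULL
  - employee 7 (Nate): manager_id=NULL -> NULL

SQL:
SELECT a.name, b.name AS department, c.name AS manager
FROM employees a
LEFT JOIN departments b ON a.dept_id = b.id
LEFT JOIN employees c ON a.manager_id = c.id

Result:
name   | department  | manager
-------+-------------+--------
Mia    | NULL        | NULL   
Beth   | Operations  | Mia    
Julia  | Research    | Beth   
Frank  | Research    | NULL   
Olivia | Security    | Beth   
Sam    | Operations  | NULL   
Nate   | Engineering | NULL   


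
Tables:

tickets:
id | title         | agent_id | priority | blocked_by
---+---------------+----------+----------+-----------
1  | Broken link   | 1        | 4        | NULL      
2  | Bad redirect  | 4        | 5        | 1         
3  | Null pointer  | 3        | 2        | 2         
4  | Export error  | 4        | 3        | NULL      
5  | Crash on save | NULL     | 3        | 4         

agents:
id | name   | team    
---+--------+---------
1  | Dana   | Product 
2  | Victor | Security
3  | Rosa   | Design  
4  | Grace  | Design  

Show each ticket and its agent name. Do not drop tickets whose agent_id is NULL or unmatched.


LEFT JOIN keeps every row from tickets (the left table); where agent_id has no match in agents, the agent columns become NULL. Walk through each ticket:
  - ticket 1 (Broken link): agent_id=1 -> matches Dana
  - ticket 2 (Bad redirect): agent_id=4 -> matches Grace
  - ticket 3 (Null pointer): agent_id=3 -> matches Rosa
  - ticket 4 (Export error): agent_id=4 -> matches Grace
  - ticket 5 (Crash on save): agent_id=NULL, no match -> kept with NULL
All 5 rows appear; 1 has NULL agent.

SQL:
SELECT a.title, b.name AS agent
FROM tickets a
LEFT JOIN agents b ON a.agent_id = b.id

Result:
title         | agent
--------------+------
Broken link   | Dana 
Bad redirect  | Grace
Null pointer  | Rosa 
Export error  | Grace
Crash on save | NULL 


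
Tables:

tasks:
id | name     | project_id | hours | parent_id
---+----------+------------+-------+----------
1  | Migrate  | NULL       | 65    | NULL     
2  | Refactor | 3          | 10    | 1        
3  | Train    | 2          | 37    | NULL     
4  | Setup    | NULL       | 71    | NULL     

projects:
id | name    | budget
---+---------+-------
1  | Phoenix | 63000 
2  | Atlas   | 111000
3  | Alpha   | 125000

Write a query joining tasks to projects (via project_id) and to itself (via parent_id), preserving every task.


Two LEFT JOINs from the same base table tasks: one to projects via project_id, one to tasks itself via parent_id. Both are LEFT so every task is preserved.
Match against projects:
  - task 1 (Migrate): project_id=NULL, no match -> kept with NULL
  - task 2 (Refactor): project_id=3 -> matches Alpha
  - task 3 (Train): project_id=2 -> matches Atlas
  - task 4 (Setup): project_id=NULL, no match -> kept with NULL
Match against tasks (self):
  - task 1 (Migrate): parent_id=NULL -> NULL
  - task 2 (Refactor): parent_id=1 -> Migrate
  - task 3 (Train): parent_id=NULL -> NULL
  - task 4 (Setup): parent_id=NULL -> NULL

SQL:
SELECT a.name, b.name AS project, c.name AS parent
FROM tasks a
LEFT JOIN projects b ON a.project_id = b.id
LEFT JOIN tasks c ON a.parent_id = c.id

Result:
name     | project | parent 
---------+---------+--------
Migrate  | NULL    | NULL   
Refactor | Alpha   | Migrate
Train    | Atlas   | NULL   
Setup    | NULL    | NULL   


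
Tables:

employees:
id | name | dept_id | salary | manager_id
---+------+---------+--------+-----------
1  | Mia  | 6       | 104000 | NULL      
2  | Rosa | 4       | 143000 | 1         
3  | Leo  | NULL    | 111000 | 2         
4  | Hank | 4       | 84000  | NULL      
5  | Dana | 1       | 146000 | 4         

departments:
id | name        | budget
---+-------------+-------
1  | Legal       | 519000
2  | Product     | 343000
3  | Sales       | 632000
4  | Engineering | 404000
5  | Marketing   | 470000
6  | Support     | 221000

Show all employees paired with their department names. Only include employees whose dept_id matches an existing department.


INNER JOIN keeps only employees rows whose dept_id matches an id in departments. Walk through each employee:
  - employee 1 (Mia): dept_id=6 -> matches Support
  - employee 2 (Rosa): dept_id=4 -> matches Engineering
  - employee 3 (Leo): dept_id=NULL, no match -> dropped
  - employee 4 (Hank): dept_id=4 -> matches Engineering
  - employee 5 (Dana): dept_id=1 -> matches Legal
So 1 of 5 rows is dropped.

SQL:
SELECT a.name, b.name AS department
FROM employees a
INNER JOIN departments b ON a.dept_id = b.id

Result:
name | department 
-----+------------
Mia  | Support    
Rosa | Engineering
Hank | Engineering
Dana | Legal      


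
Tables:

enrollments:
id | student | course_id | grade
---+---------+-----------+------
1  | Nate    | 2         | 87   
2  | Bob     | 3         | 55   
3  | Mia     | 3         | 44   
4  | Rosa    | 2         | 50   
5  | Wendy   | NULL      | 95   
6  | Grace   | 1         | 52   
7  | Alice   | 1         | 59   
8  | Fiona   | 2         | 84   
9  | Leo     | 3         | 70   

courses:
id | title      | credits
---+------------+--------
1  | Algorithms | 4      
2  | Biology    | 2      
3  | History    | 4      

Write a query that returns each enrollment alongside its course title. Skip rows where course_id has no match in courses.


INNER JOIN keeps only enrollments rows whose course_id matches an id in courses. Walk through each enrollment:
  - enrollment 1 (Nate): course_id=2 -> matches Biology
  - enrollment 2 (Bob): course_id=3 -> matches History
  - enrollment 3 (Mia): course_id=3 -> matches History
  - enrollment 4 (Rosa): course_id=2 -> matches Biology
  - enrollment 5 (Wendy): course_id=NULL, no match -> dropped
  - enrollment 6 (Grace): course_id=1 -> matches Algorithms
  - enrollment 7 (Alice): course_id=1 -> matches Algorithms
  - enrollment 8 (Fiona): course_id=2 -> matches Biology
  - enrollment 9 (Leo): course_id=3 -> matches History
So 1 of 9 rows is dropped.

SQL:
SELECT a.student, b.title AS course
FROM enrollments a
INNER JOIN courses b ON a.course_id = b.id

Result:
student | course    
--------+-----------
Nate    | Biology   
Bob     | History   
Mia     | History   
Rosa    | Biology   
Grace   | Algorithms
Alice   | Algorithms
Fiona   | Biology   
Leo     | History   


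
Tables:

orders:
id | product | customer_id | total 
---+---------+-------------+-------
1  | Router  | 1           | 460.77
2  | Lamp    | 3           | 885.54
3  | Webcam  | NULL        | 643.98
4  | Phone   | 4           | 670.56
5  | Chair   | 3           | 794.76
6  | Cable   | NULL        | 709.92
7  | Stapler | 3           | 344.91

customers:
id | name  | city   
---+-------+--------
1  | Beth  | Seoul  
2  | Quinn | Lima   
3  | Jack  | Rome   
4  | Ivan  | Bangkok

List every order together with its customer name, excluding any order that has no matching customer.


INNER JOIN keeps only orders rows whose customer_id matches an id in customers. Walk through each order:
  - order 1 (Router): customer_id=1 -> matches Beth
  - order 2 (Lamp): customer_id=3 -> matches Jack
  - order 3 (Webcam): customer_id=NULL, no match -> dropped
  - order 4 (Phone): customer_id=4 -> matches Ivan
  - order 5 (Chair): customer_id=3 -> matches Jack
  - order 6 (Cable): customer_id=NULL, no match -> dropped
  - order 7 (Stapler): customer_id=3 -> matches Jack
So 2 of 7 rows are dropped.

SQL:
SELECT a.product, b.name AS customer
FROM orders a
INNER JOIN customers b ON a.customer_id = b.id

Result:
product | customer
--------+---------
Router  | Beth    
Lamp    | Jack    
Phone   | Ivan    
Chair   | Jack    
Stapler | Jack    


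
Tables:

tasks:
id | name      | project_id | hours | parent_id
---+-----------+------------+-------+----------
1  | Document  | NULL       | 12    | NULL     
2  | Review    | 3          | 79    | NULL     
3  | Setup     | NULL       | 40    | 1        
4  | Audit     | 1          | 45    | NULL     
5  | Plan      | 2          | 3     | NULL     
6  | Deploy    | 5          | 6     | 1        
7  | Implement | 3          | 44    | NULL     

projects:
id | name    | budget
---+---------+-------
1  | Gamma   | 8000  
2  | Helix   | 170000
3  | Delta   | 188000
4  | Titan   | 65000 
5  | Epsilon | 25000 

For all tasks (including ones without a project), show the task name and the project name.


LEFT JOIN keeps every row from tasks (the left table); where project_id has no match in projects, the project columns become NULL. Walk through each task:
  - task 1 (Document): project_id=NULL, no match -> kept with NULL
  - task 2 (Review): project_id=3 -> matches Delta
  - task 3 (Setup): project_id=NULL, no match -> kept with NULL
  - task 4 (Audit): project_id=1 -> matches Gamma
  - task 5 (Plan): project_id=2 -> matches Helix
  - task 6 (Deploy): project_id=5 -> matches Epsilon
  - task 7 (Implement): project_id=3 -> matches Delta
All 7 rows appear; 2 have NULL project.

SQL:
SELECT a.name, b.name AS project
FROM tasks a
LEFT JOIN projects b ON a.project_id = b.id

Result:
name      | project
----------+--------
Document  | NULL   
Review    | Delta  
Setup     | NULL   
Audit     | Gamma  
Plan      | Helix  
Deploy    | Epsilon
Implement | Delta  


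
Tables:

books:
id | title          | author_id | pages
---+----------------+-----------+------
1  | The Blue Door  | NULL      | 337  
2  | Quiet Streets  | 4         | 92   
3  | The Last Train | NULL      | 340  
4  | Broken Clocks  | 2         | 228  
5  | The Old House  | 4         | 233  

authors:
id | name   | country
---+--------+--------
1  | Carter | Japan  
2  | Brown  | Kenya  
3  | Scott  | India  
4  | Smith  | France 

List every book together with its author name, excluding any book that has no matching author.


INNER JOIN keeps only books rows whose author_id matches an id in authors. Walk through each book:
  - book 1 (The Blue Door): author_id=NULL, no match -> dropped
  - book 2 (Quiet Streets): author_id=4 -> matches Smith
  - book 3 (The Last Train): author_id=NULL, no match -> dropped
  - book 4 (Broken Clocks): author_id=2 -> matches Brown
  - book 5 (The Old House): author_id=4 -> matches Smith
So 2 of 5 rows are dropped.

SQL:
SELECT a.title, b.name AS author
FROM books a
INNER JOIN authors b ON a.author_id = b.id

Result:
title         | author
--------------+-------
Quiet Streets | Smith 
Broken Clocks | Brown 
The Old House | Smith 


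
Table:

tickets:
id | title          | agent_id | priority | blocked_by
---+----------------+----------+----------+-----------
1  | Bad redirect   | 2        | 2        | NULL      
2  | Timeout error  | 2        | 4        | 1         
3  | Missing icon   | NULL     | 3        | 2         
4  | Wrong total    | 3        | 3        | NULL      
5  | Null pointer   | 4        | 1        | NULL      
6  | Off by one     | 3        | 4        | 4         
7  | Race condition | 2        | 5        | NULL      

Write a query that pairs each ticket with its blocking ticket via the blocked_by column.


This is a self-join: tickets is joined to a second copy of itself, matching each row's blocked_by to another row's id. Use LEFT JOIN so rows with blocked_by=NULL are kept.
  - ticket 1 (Bad redirect): blocked_by=NULL -> NULL
  - ticket 2 (Timeout error): blocked_by=1 -> Bad redirect
  - ticket 3 (Missing icon): blocked_by=2 -> Timeout error
  - ticket 4 (Wrong total): blocked_by=NULL -> NULL
  - ticket 5 (Null pointer): blocked_by=NULL -> NULL
  - ticket 6 (Off by one): blocked_by=4 -> Wrong total
  - ticket 7 (Race condition): blocked_by=NULL -> NULL

SQL:
SELECT a.title AS item, b.title AS blocked_by
FROM tickets a
LEFT JOIN tickets b ON a.blocked_by = b.id

Result:
item           | blocked_by   
---------------+--------------
Bad redirect   | NULL         
Timeout error  | Bad redirect 
Missing icon   | Timeout error
Wrong total    | NULL         
Null pointer   | NULL         
Off by one     | Wrong total  
Race condition | NULL         


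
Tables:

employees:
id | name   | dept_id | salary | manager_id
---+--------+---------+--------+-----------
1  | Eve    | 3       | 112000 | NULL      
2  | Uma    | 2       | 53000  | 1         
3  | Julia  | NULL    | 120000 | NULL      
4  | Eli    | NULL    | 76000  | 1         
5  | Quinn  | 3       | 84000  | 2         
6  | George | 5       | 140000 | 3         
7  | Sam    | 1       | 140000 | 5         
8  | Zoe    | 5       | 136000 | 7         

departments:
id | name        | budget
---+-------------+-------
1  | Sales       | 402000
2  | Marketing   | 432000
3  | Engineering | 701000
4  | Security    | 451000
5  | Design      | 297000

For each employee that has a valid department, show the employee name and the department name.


INNER JOIN keeps only employees rows whose dept_id matches an id in departments. Walk through each employee:
  - employee 1 (Eve): dept_id=3 -> matches Engineering
  - employee 2 (Uma): dept_id=2 -> matches Marketing
  - employee 3 (Julia): dept_id=NULL, no match -> dropped
  - employee 4 (Eli): dept_id=NULL, no match -> dropped
  - employee 5 (Quinn): dept_id=3 -> matches Engineering
  - employee 6 (George): dept_id=5 -> matches Design
  - employee 7 (Sam): dept_id=1 -> matches Sales
  - employee 8 (Zoe): dept_id=5 -> matches Design
So 2 of 8 rows are dropped.

SQL:
SELECT a.name, b.name AS department
FROM employees a
INNER JOIN departments b ON a.dept_id = b.id

Result:
name   | department 
-------+------------
Eve    | Engineering
Uma    | Marketing  
Quinn  | Engineering
George | Design     
Sam    | Sales      
Zoe    | Design     


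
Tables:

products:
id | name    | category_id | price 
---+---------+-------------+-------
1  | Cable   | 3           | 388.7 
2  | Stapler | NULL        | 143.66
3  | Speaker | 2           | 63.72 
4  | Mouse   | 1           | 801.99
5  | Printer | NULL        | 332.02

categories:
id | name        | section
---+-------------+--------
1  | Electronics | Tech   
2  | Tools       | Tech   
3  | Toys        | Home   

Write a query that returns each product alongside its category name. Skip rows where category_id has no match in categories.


INNER JOIN keeps only products rows whose category_id matches an id in categories. Walk through each product:
  - product 1 (Cable): category_id=3 -> matches Toys
  - product 2 (Stapler): category_id=NULL, no match -> dropped
  - product 3 (Speaker): category_id=2 -> matches Tools
  - product 4 (Mouse): category_id=1 -> matches Electronics
  - product 5 (Printer): category_id=NULL, no match -> dropped
So 2 of 5 rows are dropped.

SQL:
SELECT a.name, b.name AS category
FROM products a
INNER JOIN categories b ON a.category_id = b.id

Result:
name    | category   
--------+------------
Cable   | Toys       
Speaker | Tools      
Mouse   | Electronics


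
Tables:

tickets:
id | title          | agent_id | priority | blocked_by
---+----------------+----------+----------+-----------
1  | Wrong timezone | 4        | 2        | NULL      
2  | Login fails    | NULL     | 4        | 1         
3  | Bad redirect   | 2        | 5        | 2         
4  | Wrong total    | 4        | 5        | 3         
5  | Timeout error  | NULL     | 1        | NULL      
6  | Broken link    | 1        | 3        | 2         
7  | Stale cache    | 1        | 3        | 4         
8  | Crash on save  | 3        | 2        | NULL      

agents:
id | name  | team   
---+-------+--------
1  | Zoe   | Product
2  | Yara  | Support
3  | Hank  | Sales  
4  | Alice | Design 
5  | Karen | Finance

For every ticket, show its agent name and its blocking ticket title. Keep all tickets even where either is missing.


Two LEFT JOINs from the same base table tickets: one to agents via agent_id, one to tickets itself via blocked_by. Both are LEFT so every ticket is preserved.
Match against agents:
  - ticket 1 (Wrong timezone): agent_id=4 -> matches Alice
  - ticket 2 (Login fails): agent_id=NULL, no match -> kept with NULL
  - ticket 3 (Bad redirect): agent_id=2 -> matches Yara
  - ticket 4 (Wrong total): agent_id=4 -> matches Alice
  - ticket 5 (Timeout error): agent_id=NULL, no match -> kept with NULL
  - ticket 6 (Broken link): agent_id=1 -> matches Zoe
  - ticket 7 (Stale cache): agent_id=1 -> matches Zoe
  - ticket 8 (Crash on save): agent_id=3 -> matches Hank
Match against tickets (self):
  - ticket 1 (Wrong timezone): blocked_by=NULL -> NULL
  - ticket 2 (Login fails): blocked_by=1 -> Wrong timezone
  - ticket 3 (Bad redirect): blocked_by=2 -> Login fails
  - ticket 4 (Wrong total): blocked_by=3 -> Bad redirect
  - ticket 5 (Timeout error): blocked_by=NULL -> NULL
  - ticket 6 (Broken link): blocked_by=2 -> Login fails
  - ticket 7 (Stale cache): blocked_by=4 -> Wrong total
  - ticket 8 (Crash on save): blocked_by=NULL -> NULL

SQL:
SELECT a.title, b.name AS agent, c.title AS blocked_by
FROM tickets a
LEFT JOIN agents b ON a.agent_id = b.id
LEFT JOIN tickets c ON a.blocked_by = c.id

Result:
title          | agent | blocked_by    
---------------+-------+---------------
Wrong timezone | Alice | NULL          
Login fails    | NULL  | Wrong timezone
Bad redirect   | Yara  | Login fails   
Wrong total    | Alice | Bad redirect  
Timeout error  | NULL  | NULL          
Broken link    | Zoe   | Login fails   
Stale cache    | Zoe   | Wrong total   
Crash on save  | Hank  | NULL          


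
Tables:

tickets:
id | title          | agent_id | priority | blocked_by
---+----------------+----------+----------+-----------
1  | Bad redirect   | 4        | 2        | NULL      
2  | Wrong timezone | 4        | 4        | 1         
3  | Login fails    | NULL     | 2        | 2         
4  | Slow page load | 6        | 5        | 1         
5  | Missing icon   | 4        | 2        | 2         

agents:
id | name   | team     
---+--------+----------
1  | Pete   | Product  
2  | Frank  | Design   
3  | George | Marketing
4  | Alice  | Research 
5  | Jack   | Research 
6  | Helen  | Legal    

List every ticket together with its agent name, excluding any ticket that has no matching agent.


INNER JOIN keeps only tickets rows whose agent_id matches an id in agents. Walk through each ticket:
  - ticket 1 (Bad redirect): agent_id=4 -> matches Alice
  - ticket 2 (Wrong timezone): agent_id=4 -> matches Alice
  - ticket 3 (Login fails): agent_id=NULL, no match -> dropped
  - ticket 4 (Slow page load): agent_id=6 -> matches Helen
  - ticket 5 (Missing icon): agent_id=4 -> matches Alice
So 1 of 5 rows is dropped.

SQL:
SELECT a.title, b.name AS agent
FROM tickets a
INNER JOIN agents b ON a.agent_id = b.id

Result:
title          | agent
---------------+------
Bad redirect   | Alice
Wrong timezone | Alice
Slow page load | Helen
Missing icon   | Alice


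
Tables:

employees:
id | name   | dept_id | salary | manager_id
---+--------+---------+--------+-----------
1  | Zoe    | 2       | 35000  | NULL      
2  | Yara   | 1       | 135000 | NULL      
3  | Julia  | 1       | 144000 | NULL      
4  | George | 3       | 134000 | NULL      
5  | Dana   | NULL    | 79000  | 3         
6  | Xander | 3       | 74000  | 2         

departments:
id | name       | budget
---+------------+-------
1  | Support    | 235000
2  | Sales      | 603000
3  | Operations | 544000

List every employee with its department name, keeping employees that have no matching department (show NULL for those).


LEFT JOIN keeps every row from employees (the left table); where dept_id has no match in departments, the department columns become NULL. Walk through each employee:
  - employee 1 (Zoe): dept_id=2 -> matches Sales
  - employee 2 (Yara): dept_id=1 -> matches Support
  - employee 3 (Julia): dept_id=1 -> matches Support
  - employee 4 (George): dept_id=3 -> matches Operations
  - employee 5 (Dana): dept_id=NULL, no match -> kept with NULL
  - employee 6 (Xander): dept_id=3 -> matches Operations
All 6 rows appear; 1 has NULL department.

SQL:
SELECT a.name, b.name AS department
FROM employees a
LEFT JOIN departments b ON a.dept_id = b.id

Result:
name   | department
-------+-----------
Zoe    | Sales     
Yara   | Support   
Julia  | Support   
George | Operations
Dana   | NULL      
Xander | Operations
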